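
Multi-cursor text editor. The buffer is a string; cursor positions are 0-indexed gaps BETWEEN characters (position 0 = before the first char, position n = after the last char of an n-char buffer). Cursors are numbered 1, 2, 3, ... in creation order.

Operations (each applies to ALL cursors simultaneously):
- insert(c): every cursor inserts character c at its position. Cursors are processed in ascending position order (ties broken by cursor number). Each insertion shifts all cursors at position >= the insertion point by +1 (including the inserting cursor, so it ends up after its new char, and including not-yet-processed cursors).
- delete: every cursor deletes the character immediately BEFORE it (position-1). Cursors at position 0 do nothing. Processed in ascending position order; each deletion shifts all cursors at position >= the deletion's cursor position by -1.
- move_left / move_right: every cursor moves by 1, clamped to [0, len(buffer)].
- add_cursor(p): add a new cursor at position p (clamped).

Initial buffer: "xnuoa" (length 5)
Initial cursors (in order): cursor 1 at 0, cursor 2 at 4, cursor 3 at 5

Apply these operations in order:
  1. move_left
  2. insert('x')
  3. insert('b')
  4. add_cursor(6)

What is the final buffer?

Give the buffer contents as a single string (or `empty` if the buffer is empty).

After op 1 (move_left): buffer="xnuoa" (len 5), cursors c1@0 c2@3 c3@4, authorship .....
After op 2 (insert('x')): buffer="xxnuxoxa" (len 8), cursors c1@1 c2@5 c3@7, authorship 1...2.3.
After op 3 (insert('b')): buffer="xbxnuxboxba" (len 11), cursors c1@2 c2@7 c3@10, authorship 11...22.33.
After op 4 (add_cursor(6)): buffer="xbxnuxboxba" (len 11), cursors c1@2 c4@6 c2@7 c3@10, authorship 11...22.33.

Answer: xbxnuxboxba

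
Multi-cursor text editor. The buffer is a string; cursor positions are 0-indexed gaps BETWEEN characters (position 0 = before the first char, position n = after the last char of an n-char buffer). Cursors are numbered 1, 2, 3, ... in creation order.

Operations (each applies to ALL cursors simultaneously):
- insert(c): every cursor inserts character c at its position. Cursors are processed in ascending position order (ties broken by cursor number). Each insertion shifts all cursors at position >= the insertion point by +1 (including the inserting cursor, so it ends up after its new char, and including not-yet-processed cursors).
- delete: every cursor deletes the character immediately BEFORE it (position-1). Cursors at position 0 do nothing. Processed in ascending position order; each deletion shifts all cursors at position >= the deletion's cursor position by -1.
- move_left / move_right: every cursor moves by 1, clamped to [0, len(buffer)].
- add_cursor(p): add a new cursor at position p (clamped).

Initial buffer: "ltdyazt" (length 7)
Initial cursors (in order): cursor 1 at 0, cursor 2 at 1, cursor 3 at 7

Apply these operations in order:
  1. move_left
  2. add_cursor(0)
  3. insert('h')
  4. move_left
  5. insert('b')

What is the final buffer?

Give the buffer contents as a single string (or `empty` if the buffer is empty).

After op 1 (move_left): buffer="ltdyazt" (len 7), cursors c1@0 c2@0 c3@6, authorship .......
After op 2 (add_cursor(0)): buffer="ltdyazt" (len 7), cursors c1@0 c2@0 c4@0 c3@6, authorship .......
After op 3 (insert('h')): buffer="hhhltdyazht" (len 11), cursors c1@3 c2@3 c4@3 c3@10, authorship 124......3.
After op 4 (move_left): buffer="hhhltdyazht" (len 11), cursors c1@2 c2@2 c4@2 c3@9, authorship 124......3.
After op 5 (insert('b')): buffer="hhbbbhltdyazbht" (len 15), cursors c1@5 c2@5 c4@5 c3@13, authorship 121244......33.

Answer: hhbbbhltdyazbht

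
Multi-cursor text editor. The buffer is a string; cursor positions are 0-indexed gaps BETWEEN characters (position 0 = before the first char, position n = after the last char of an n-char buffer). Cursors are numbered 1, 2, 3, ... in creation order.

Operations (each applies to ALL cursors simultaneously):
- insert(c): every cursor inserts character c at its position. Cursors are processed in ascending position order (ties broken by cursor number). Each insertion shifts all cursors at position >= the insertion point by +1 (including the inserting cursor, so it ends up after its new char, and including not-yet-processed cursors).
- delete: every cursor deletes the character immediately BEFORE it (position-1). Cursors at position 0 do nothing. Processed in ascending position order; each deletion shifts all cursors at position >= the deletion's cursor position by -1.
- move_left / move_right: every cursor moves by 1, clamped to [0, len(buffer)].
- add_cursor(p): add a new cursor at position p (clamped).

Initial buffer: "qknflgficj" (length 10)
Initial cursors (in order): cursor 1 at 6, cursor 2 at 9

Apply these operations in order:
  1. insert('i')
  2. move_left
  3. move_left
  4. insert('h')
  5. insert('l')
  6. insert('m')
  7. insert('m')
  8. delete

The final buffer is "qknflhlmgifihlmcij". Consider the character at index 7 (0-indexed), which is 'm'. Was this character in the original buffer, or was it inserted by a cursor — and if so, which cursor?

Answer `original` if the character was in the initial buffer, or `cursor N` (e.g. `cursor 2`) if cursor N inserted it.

Answer: cursor 1

Derivation:
After op 1 (insert('i')): buffer="qknflgificij" (len 12), cursors c1@7 c2@11, authorship ......1...2.
After op 2 (move_left): buffer="qknflgificij" (len 12), cursors c1@6 c2@10, authorship ......1...2.
After op 3 (move_left): buffer="qknflgificij" (len 12), cursors c1@5 c2@9, authorship ......1...2.
After op 4 (insert('h')): buffer="qknflhgifihcij" (len 14), cursors c1@6 c2@11, authorship .....1.1..2.2.
After op 5 (insert('l')): buffer="qknflhlgifihlcij" (len 16), cursors c1@7 c2@13, authorship .....11.1..22.2.
After op 6 (insert('m')): buffer="qknflhlmgifihlmcij" (len 18), cursors c1@8 c2@15, authorship .....111.1..222.2.
After op 7 (insert('m')): buffer="qknflhlmmgifihlmmcij" (len 20), cursors c1@9 c2@17, authorship .....1111.1..2222.2.
After op 8 (delete): buffer="qknflhlmgifihlmcij" (len 18), cursors c1@8 c2@15, authorship .....111.1..222.2.
Authorship (.=original, N=cursor N): . . . . . 1 1 1 . 1 . . 2 2 2 . 2 .
Index 7: author = 1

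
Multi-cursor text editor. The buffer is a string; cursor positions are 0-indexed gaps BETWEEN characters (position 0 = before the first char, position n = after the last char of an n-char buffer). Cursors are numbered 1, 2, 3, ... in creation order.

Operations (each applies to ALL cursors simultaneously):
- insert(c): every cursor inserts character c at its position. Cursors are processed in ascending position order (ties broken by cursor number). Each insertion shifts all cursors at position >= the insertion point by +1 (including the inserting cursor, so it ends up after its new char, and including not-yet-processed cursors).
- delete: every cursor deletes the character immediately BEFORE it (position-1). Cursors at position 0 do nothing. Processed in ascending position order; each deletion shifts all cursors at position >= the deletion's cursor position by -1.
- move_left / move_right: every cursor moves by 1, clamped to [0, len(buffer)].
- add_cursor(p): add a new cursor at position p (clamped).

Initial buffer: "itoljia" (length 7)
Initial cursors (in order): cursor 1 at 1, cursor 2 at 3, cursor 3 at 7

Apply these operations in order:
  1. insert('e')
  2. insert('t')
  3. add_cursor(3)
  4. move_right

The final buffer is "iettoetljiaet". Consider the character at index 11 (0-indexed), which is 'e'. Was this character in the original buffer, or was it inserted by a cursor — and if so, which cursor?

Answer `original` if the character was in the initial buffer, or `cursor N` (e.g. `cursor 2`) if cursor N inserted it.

After op 1 (insert('e')): buffer="ietoeljiae" (len 10), cursors c1@2 c2@5 c3@10, authorship .1..2....3
After op 2 (insert('t')): buffer="iettoetljiaet" (len 13), cursors c1@3 c2@7 c3@13, authorship .11..22....33
After op 3 (add_cursor(3)): buffer="iettoetljiaet" (len 13), cursors c1@3 c4@3 c2@7 c3@13, authorship .11..22....33
After op 4 (move_right): buffer="iettoetljiaet" (len 13), cursors c1@4 c4@4 c2@8 c3@13, authorship .11..22....33
Authorship (.=original, N=cursor N): . 1 1 . . 2 2 . . . . 3 3
Index 11: author = 3

Answer: cursor 3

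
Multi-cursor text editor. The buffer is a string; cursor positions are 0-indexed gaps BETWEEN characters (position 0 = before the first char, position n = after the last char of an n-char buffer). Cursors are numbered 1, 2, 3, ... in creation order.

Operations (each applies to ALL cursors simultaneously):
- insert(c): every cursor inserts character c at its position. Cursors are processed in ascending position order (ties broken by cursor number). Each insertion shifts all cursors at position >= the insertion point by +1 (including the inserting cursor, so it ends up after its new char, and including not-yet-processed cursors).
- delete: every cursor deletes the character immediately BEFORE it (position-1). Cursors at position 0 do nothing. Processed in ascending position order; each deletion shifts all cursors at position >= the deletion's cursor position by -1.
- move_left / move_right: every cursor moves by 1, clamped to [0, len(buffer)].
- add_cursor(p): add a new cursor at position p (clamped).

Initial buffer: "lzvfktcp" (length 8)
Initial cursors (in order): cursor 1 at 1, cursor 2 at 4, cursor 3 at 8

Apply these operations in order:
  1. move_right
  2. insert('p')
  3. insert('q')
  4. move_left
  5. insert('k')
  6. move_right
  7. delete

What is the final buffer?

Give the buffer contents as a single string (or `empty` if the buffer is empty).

After op 1 (move_right): buffer="lzvfktcp" (len 8), cursors c1@2 c2@5 c3@8, authorship ........
After op 2 (insert('p')): buffer="lzpvfkptcpp" (len 11), cursors c1@3 c2@7 c3@11, authorship ..1...2...3
After op 3 (insert('q')): buffer="lzpqvfkpqtcppq" (len 14), cursors c1@4 c2@9 c3@14, authorship ..11...22...33
After op 4 (move_left): buffer="lzpqvfkpqtcppq" (len 14), cursors c1@3 c2@8 c3@13, authorship ..11...22...33
After op 5 (insert('k')): buffer="lzpkqvfkpkqtcppkq" (len 17), cursors c1@4 c2@10 c3@16, authorship ..111...222...333
After op 6 (move_right): buffer="lzpkqvfkpkqtcppkq" (len 17), cursors c1@5 c2@11 c3@17, authorship ..111...222...333
After op 7 (delete): buffer="lzpkvfkpktcppk" (len 14), cursors c1@4 c2@9 c3@14, authorship ..11...22...33

Answer: lzpkvfkpktcppk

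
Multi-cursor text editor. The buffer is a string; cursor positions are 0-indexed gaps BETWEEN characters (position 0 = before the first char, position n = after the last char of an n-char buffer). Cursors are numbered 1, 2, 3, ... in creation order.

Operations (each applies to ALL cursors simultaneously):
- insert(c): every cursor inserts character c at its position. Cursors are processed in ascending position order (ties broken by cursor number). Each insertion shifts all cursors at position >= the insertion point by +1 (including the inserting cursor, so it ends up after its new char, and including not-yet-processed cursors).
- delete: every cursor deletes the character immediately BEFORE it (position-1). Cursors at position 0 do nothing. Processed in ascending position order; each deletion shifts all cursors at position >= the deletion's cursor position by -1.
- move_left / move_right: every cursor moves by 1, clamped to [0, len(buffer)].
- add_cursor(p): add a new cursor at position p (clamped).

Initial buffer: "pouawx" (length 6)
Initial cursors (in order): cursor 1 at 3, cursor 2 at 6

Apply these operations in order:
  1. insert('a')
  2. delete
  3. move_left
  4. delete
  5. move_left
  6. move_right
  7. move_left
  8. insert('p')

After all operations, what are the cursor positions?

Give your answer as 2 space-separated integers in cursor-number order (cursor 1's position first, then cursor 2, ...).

After op 1 (insert('a')): buffer="pouaawxa" (len 8), cursors c1@4 c2@8, authorship ...1...2
After op 2 (delete): buffer="pouawx" (len 6), cursors c1@3 c2@6, authorship ......
After op 3 (move_left): buffer="pouawx" (len 6), cursors c1@2 c2@5, authorship ......
After op 4 (delete): buffer="puax" (len 4), cursors c1@1 c2@3, authorship ....
After op 5 (move_left): buffer="puax" (len 4), cursors c1@0 c2@2, authorship ....
After op 6 (move_right): buffer="puax" (len 4), cursors c1@1 c2@3, authorship ....
After op 7 (move_left): buffer="puax" (len 4), cursors c1@0 c2@2, authorship ....
After op 8 (insert('p')): buffer="ppupax" (len 6), cursors c1@1 c2@4, authorship 1..2..

Answer: 1 4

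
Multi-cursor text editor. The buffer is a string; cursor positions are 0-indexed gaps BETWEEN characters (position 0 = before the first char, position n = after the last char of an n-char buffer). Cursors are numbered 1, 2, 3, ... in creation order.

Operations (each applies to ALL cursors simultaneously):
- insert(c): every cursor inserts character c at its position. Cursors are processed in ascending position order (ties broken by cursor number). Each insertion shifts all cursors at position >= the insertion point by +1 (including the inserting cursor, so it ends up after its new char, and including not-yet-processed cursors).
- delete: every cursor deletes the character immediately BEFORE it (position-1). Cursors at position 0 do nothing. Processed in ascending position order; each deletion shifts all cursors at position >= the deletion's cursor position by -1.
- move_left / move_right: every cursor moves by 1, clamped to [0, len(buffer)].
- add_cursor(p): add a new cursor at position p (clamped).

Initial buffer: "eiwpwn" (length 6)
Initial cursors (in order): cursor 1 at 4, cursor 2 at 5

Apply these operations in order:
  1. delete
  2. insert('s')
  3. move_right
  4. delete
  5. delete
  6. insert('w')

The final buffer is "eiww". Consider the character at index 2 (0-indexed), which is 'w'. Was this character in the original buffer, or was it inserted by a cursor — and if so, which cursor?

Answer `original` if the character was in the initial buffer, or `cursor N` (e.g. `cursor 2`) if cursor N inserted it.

After op 1 (delete): buffer="eiwn" (len 4), cursors c1@3 c2@3, authorship ....
After op 2 (insert('s')): buffer="eiwssn" (len 6), cursors c1@5 c2@5, authorship ...12.
After op 3 (move_right): buffer="eiwssn" (len 6), cursors c1@6 c2@6, authorship ...12.
After op 4 (delete): buffer="eiws" (len 4), cursors c1@4 c2@4, authorship ...1
After op 5 (delete): buffer="ei" (len 2), cursors c1@2 c2@2, authorship ..
After op 6 (insert('w')): buffer="eiww" (len 4), cursors c1@4 c2@4, authorship ..12
Authorship (.=original, N=cursor N): . . 1 2
Index 2: author = 1

Answer: cursor 1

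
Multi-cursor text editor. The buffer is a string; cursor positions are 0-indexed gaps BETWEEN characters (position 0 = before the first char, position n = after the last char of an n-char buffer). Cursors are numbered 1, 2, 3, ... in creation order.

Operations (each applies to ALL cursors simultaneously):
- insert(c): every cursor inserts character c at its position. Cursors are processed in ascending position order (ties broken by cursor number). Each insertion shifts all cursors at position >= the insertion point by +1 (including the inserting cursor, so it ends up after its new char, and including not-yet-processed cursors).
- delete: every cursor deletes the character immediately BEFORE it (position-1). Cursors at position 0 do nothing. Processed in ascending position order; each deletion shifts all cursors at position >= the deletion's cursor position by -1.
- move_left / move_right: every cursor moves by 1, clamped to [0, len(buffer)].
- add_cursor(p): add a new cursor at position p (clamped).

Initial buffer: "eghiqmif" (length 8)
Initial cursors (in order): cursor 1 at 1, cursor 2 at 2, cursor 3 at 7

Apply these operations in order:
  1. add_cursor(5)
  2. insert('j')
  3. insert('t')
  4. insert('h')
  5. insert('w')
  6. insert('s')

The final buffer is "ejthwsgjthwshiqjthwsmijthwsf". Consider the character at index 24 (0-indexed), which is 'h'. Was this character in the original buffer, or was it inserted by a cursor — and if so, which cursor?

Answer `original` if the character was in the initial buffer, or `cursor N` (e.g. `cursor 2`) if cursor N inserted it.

Answer: cursor 3

Derivation:
After op 1 (add_cursor(5)): buffer="eghiqmif" (len 8), cursors c1@1 c2@2 c4@5 c3@7, authorship ........
After op 2 (insert('j')): buffer="ejgjhiqjmijf" (len 12), cursors c1@2 c2@4 c4@8 c3@11, authorship .1.2...4..3.
After op 3 (insert('t')): buffer="ejtgjthiqjtmijtf" (len 16), cursors c1@3 c2@6 c4@11 c3@15, authorship .11.22...44..33.
After op 4 (insert('h')): buffer="ejthgjthhiqjthmijthf" (len 20), cursors c1@4 c2@8 c4@14 c3@19, authorship .111.222...444..333.
After op 5 (insert('w')): buffer="ejthwgjthwhiqjthwmijthwf" (len 24), cursors c1@5 c2@10 c4@17 c3@23, authorship .1111.2222...4444..3333.
After op 6 (insert('s')): buffer="ejthwsgjthwshiqjthwsmijthwsf" (len 28), cursors c1@6 c2@12 c4@20 c3@27, authorship .11111.22222...44444..33333.
Authorship (.=original, N=cursor N): . 1 1 1 1 1 . 2 2 2 2 2 . . . 4 4 4 4 4 . . 3 3 3 3 3 .
Index 24: author = 3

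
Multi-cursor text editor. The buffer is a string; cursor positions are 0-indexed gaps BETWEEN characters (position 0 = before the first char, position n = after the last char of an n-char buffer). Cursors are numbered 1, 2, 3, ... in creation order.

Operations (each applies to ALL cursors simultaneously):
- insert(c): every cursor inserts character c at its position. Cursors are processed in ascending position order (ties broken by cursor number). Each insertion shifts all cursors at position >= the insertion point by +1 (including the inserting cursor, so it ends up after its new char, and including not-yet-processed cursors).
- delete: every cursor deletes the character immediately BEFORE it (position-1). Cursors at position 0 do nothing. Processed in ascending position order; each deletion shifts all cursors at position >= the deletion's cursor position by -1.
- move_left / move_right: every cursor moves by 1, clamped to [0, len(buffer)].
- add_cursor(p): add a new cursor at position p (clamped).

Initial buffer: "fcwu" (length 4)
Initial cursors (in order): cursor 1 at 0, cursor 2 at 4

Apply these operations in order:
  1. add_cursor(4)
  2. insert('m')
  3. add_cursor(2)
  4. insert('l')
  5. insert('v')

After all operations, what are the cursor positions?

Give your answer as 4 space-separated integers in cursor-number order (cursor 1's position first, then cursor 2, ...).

Answer: 3 15 15 6

Derivation:
After op 1 (add_cursor(4)): buffer="fcwu" (len 4), cursors c1@0 c2@4 c3@4, authorship ....
After op 2 (insert('m')): buffer="mfcwumm" (len 7), cursors c1@1 c2@7 c3@7, authorship 1....23
After op 3 (add_cursor(2)): buffer="mfcwumm" (len 7), cursors c1@1 c4@2 c2@7 c3@7, authorship 1....23
After op 4 (insert('l')): buffer="mlflcwummll" (len 11), cursors c1@2 c4@4 c2@11 c3@11, authorship 11.4...2323
After op 5 (insert('v')): buffer="mlvflvcwummllvv" (len 15), cursors c1@3 c4@6 c2@15 c3@15, authorship 111.44...232323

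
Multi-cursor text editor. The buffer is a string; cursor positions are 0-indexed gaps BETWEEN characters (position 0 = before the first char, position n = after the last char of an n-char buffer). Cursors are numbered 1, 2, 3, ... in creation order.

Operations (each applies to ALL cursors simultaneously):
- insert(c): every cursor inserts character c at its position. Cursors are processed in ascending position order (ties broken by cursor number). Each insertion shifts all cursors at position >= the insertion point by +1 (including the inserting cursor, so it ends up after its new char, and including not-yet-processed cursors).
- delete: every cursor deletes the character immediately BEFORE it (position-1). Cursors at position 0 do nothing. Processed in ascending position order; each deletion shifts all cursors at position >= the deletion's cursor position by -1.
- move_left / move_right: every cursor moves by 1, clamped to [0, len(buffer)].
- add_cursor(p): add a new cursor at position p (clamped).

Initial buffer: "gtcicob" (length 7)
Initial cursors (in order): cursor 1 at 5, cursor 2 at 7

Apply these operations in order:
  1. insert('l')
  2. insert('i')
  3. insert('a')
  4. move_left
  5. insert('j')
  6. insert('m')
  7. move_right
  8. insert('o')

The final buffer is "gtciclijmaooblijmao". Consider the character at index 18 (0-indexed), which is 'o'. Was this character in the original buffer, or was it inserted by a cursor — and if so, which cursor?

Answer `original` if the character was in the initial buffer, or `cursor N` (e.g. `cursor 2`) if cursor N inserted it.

After op 1 (insert('l')): buffer="gtciclobl" (len 9), cursors c1@6 c2@9, authorship .....1..2
After op 2 (insert('i')): buffer="gtcicliobli" (len 11), cursors c1@7 c2@11, authorship .....11..22
After op 3 (insert('a')): buffer="gtcicliaoblia" (len 13), cursors c1@8 c2@13, authorship .....111..222
After op 4 (move_left): buffer="gtcicliaoblia" (len 13), cursors c1@7 c2@12, authorship .....111..222
After op 5 (insert('j')): buffer="gtciclijaoblija" (len 15), cursors c1@8 c2@14, authorship .....1111..2222
After op 6 (insert('m')): buffer="gtciclijmaoblijma" (len 17), cursors c1@9 c2@16, authorship .....11111..22222
After op 7 (move_right): buffer="gtciclijmaoblijma" (len 17), cursors c1@10 c2@17, authorship .....11111..22222
After op 8 (insert('o')): buffer="gtciclijmaooblijmao" (len 19), cursors c1@11 c2@19, authorship .....111111..222222
Authorship (.=original, N=cursor N): . . . . . 1 1 1 1 1 1 . . 2 2 2 2 2 2
Index 18: author = 2

Answer: cursor 2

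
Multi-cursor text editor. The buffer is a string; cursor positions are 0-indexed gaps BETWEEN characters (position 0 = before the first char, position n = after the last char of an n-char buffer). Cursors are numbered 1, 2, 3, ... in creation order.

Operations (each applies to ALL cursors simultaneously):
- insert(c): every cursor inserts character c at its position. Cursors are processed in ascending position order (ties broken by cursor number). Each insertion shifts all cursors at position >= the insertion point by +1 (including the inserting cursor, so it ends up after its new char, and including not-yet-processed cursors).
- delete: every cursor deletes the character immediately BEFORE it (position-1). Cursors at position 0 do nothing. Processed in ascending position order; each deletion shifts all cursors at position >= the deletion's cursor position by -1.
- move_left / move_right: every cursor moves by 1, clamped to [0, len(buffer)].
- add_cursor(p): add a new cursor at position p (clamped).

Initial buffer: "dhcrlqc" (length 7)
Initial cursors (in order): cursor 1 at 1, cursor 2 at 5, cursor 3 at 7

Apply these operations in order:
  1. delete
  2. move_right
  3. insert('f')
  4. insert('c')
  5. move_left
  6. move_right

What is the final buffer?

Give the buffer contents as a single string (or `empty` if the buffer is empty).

After op 1 (delete): buffer="hcrq" (len 4), cursors c1@0 c2@3 c3@4, authorship ....
After op 2 (move_right): buffer="hcrq" (len 4), cursors c1@1 c2@4 c3@4, authorship ....
After op 3 (insert('f')): buffer="hfcrqff" (len 7), cursors c1@2 c2@7 c3@7, authorship .1...23
After op 4 (insert('c')): buffer="hfccrqffcc" (len 10), cursors c1@3 c2@10 c3@10, authorship .11...2323
After op 5 (move_left): buffer="hfccrqffcc" (len 10), cursors c1@2 c2@9 c3@9, authorship .11...2323
After op 6 (move_right): buffer="hfccrqffcc" (len 10), cursors c1@3 c2@10 c3@10, authorship .11...2323

Answer: hfccrqffcc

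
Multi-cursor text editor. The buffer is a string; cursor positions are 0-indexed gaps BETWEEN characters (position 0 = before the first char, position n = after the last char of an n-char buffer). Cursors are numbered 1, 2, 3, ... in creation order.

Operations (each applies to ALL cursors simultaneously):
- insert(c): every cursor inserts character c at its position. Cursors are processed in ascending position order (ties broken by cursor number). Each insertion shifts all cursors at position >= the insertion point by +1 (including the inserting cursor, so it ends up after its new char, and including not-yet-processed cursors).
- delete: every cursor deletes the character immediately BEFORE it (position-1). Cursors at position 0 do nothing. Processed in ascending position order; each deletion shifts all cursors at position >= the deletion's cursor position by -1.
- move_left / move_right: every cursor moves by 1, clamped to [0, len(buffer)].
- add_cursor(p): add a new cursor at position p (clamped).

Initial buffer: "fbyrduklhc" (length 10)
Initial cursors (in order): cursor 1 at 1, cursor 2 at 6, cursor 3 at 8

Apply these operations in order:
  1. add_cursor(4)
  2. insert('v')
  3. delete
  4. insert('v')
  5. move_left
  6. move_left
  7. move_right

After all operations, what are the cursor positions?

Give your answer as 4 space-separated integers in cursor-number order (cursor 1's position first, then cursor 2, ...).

After op 1 (add_cursor(4)): buffer="fbyrduklhc" (len 10), cursors c1@1 c4@4 c2@6 c3@8, authorship ..........
After op 2 (insert('v')): buffer="fvbyrvduvklvhc" (len 14), cursors c1@2 c4@6 c2@9 c3@12, authorship .1...4..2..3..
After op 3 (delete): buffer="fbyrduklhc" (len 10), cursors c1@1 c4@4 c2@6 c3@8, authorship ..........
After op 4 (insert('v')): buffer="fvbyrvduvklvhc" (len 14), cursors c1@2 c4@6 c2@9 c3@12, authorship .1...4..2..3..
After op 5 (move_left): buffer="fvbyrvduvklvhc" (len 14), cursors c1@1 c4@5 c2@8 c3@11, authorship .1...4..2..3..
After op 6 (move_left): buffer="fvbyrvduvklvhc" (len 14), cursors c1@0 c4@4 c2@7 c3@10, authorship .1...4..2..3..
After op 7 (move_right): buffer="fvbyrvduvklvhc" (len 14), cursors c1@1 c4@5 c2@8 c3@11, authorship .1...4..2..3..

Answer: 1 8 11 5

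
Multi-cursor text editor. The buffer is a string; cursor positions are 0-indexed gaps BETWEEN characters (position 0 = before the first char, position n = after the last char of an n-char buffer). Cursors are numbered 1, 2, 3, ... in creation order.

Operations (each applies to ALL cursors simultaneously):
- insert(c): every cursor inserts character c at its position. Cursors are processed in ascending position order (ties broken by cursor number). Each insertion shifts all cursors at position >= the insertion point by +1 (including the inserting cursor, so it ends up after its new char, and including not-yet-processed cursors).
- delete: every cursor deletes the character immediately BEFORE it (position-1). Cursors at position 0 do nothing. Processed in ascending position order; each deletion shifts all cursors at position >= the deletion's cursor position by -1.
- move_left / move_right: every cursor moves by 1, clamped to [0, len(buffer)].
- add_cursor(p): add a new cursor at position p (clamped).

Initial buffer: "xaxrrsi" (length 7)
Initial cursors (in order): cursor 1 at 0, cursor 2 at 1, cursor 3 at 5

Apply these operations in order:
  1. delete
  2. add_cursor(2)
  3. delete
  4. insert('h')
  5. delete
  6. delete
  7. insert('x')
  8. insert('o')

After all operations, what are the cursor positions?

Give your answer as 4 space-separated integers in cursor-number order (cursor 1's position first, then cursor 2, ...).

Answer: 8 8 8 8

Derivation:
After op 1 (delete): buffer="axrsi" (len 5), cursors c1@0 c2@0 c3@3, authorship .....
After op 2 (add_cursor(2)): buffer="axrsi" (len 5), cursors c1@0 c2@0 c4@2 c3@3, authorship .....
After op 3 (delete): buffer="asi" (len 3), cursors c1@0 c2@0 c3@1 c4@1, authorship ...
After op 4 (insert('h')): buffer="hhahhsi" (len 7), cursors c1@2 c2@2 c3@5 c4@5, authorship 12.34..
After op 5 (delete): buffer="asi" (len 3), cursors c1@0 c2@0 c3@1 c4@1, authorship ...
After op 6 (delete): buffer="si" (len 2), cursors c1@0 c2@0 c3@0 c4@0, authorship ..
After op 7 (insert('x')): buffer="xxxxsi" (len 6), cursors c1@4 c2@4 c3@4 c4@4, authorship 1234..
After op 8 (insert('o')): buffer="xxxxoooosi" (len 10), cursors c1@8 c2@8 c3@8 c4@8, authorship 12341234..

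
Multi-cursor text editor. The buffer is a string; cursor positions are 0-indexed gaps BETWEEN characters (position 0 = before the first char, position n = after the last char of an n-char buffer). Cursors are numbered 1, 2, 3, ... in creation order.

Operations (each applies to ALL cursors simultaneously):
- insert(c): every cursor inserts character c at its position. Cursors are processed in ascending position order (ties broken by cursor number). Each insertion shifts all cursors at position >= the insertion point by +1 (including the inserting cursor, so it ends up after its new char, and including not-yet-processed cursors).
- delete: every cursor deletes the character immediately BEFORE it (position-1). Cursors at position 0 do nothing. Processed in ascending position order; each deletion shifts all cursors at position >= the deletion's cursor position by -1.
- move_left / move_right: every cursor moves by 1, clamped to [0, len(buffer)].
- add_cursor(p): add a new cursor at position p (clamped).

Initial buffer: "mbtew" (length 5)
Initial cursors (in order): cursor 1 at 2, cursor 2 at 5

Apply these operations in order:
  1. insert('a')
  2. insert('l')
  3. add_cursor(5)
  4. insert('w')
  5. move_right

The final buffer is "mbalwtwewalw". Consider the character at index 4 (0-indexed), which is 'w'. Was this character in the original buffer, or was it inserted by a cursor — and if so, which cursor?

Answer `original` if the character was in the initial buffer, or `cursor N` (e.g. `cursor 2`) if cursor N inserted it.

After op 1 (insert('a')): buffer="mbatewa" (len 7), cursors c1@3 c2@7, authorship ..1...2
After op 2 (insert('l')): buffer="mbaltewal" (len 9), cursors c1@4 c2@9, authorship ..11...22
After op 3 (add_cursor(5)): buffer="mbaltewal" (len 9), cursors c1@4 c3@5 c2@9, authorship ..11...22
After op 4 (insert('w')): buffer="mbalwtwewalw" (len 12), cursors c1@5 c3@7 c2@12, authorship ..111.3..222
After op 5 (move_right): buffer="mbalwtwewalw" (len 12), cursors c1@6 c3@8 c2@12, authorship ..111.3..222
Authorship (.=original, N=cursor N): . . 1 1 1 . 3 . . 2 2 2
Index 4: author = 1

Answer: cursor 1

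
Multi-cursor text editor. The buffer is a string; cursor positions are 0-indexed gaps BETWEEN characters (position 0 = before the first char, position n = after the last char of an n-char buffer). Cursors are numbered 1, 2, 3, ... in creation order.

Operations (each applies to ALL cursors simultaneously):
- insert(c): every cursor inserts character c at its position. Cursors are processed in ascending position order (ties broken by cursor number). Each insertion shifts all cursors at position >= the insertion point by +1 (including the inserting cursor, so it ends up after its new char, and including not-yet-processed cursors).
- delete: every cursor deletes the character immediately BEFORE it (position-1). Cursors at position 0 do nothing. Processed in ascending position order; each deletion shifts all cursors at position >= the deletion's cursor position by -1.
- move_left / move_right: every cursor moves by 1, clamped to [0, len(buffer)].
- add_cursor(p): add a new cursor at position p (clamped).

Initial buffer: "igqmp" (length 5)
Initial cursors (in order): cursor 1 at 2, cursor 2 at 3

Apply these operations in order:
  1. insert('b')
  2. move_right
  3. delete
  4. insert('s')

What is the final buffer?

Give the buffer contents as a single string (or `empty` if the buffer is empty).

After op 1 (insert('b')): buffer="igbqbmp" (len 7), cursors c1@3 c2@5, authorship ..1.2..
After op 2 (move_right): buffer="igbqbmp" (len 7), cursors c1@4 c2@6, authorship ..1.2..
After op 3 (delete): buffer="igbbp" (len 5), cursors c1@3 c2@4, authorship ..12.
After op 4 (insert('s')): buffer="igbsbsp" (len 7), cursors c1@4 c2@6, authorship ..1122.

Answer: igbsbsp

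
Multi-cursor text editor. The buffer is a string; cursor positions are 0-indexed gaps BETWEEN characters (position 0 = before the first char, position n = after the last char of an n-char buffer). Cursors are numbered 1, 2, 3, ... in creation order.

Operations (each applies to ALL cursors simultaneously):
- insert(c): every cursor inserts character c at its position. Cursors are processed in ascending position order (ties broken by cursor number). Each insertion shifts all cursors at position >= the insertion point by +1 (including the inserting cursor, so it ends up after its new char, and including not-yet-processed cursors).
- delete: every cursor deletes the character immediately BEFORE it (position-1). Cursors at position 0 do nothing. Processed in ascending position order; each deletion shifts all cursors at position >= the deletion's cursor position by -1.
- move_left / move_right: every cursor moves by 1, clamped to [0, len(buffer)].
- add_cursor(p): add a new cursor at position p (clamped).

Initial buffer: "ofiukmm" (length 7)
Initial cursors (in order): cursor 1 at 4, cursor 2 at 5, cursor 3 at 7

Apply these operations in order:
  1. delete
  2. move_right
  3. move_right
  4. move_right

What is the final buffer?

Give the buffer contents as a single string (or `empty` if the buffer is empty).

Answer: ofim

Derivation:
After op 1 (delete): buffer="ofim" (len 4), cursors c1@3 c2@3 c3@4, authorship ....
After op 2 (move_right): buffer="ofim" (len 4), cursors c1@4 c2@4 c3@4, authorship ....
After op 3 (move_right): buffer="ofim" (len 4), cursors c1@4 c2@4 c3@4, authorship ....
After op 4 (move_right): buffer="ofim" (len 4), cursors c1@4 c2@4 c3@4, authorship ....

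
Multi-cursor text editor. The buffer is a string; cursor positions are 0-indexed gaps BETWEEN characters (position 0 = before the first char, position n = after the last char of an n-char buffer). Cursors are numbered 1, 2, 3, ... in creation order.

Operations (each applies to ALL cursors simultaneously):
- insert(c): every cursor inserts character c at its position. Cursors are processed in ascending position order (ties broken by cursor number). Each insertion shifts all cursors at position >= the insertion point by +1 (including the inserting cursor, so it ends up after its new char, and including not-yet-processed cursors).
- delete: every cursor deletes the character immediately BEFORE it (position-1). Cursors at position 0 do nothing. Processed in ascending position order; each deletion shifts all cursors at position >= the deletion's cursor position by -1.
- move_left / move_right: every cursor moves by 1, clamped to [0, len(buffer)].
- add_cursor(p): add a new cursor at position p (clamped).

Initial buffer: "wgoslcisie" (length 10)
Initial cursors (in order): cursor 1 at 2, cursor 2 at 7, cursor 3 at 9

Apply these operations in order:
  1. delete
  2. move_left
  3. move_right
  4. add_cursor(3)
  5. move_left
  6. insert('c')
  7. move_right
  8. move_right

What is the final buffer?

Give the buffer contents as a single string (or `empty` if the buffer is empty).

After op 1 (delete): buffer="woslcse" (len 7), cursors c1@1 c2@5 c3@6, authorship .......
After op 2 (move_left): buffer="woslcse" (len 7), cursors c1@0 c2@4 c3@5, authorship .......
After op 3 (move_right): buffer="woslcse" (len 7), cursors c1@1 c2@5 c3@6, authorship .......
After op 4 (add_cursor(3)): buffer="woslcse" (len 7), cursors c1@1 c4@3 c2@5 c3@6, authorship .......
After op 5 (move_left): buffer="woslcse" (len 7), cursors c1@0 c4@2 c2@4 c3@5, authorship .......
After op 6 (insert('c')): buffer="cwocslcccse" (len 11), cursors c1@1 c4@4 c2@7 c3@9, authorship 1..4..2.3..
After op 7 (move_right): buffer="cwocslcccse" (len 11), cursors c1@2 c4@5 c2@8 c3@10, authorship 1..4..2.3..
After op 8 (move_right): buffer="cwocslcccse" (len 11), cursors c1@3 c4@6 c2@9 c3@11, authorship 1..4..2.3..

Answer: cwocslcccse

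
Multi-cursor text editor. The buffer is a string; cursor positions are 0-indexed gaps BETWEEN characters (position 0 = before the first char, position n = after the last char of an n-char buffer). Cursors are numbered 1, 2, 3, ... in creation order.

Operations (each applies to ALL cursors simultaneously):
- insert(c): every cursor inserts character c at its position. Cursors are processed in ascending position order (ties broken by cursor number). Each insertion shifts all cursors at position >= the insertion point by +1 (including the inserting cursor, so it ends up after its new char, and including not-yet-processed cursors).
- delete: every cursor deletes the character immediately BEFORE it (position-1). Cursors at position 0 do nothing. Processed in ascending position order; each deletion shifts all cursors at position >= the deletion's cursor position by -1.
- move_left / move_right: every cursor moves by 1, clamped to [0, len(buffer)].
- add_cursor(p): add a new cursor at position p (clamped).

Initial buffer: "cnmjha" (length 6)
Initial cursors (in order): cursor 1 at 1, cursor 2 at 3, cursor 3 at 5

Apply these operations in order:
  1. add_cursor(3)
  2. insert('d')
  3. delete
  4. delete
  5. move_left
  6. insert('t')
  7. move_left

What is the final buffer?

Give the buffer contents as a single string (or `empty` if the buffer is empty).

After op 1 (add_cursor(3)): buffer="cnmjha" (len 6), cursors c1@1 c2@3 c4@3 c3@5, authorship ......
After op 2 (insert('d')): buffer="cdnmddjhda" (len 10), cursors c1@2 c2@6 c4@6 c3@9, authorship .1..24..3.
After op 3 (delete): buffer="cnmjha" (len 6), cursors c1@1 c2@3 c4@3 c3@5, authorship ......
After op 4 (delete): buffer="ja" (len 2), cursors c1@0 c2@0 c4@0 c3@1, authorship ..
After op 5 (move_left): buffer="ja" (len 2), cursors c1@0 c2@0 c3@0 c4@0, authorship ..
After op 6 (insert('t')): buffer="ttttja" (len 6), cursors c1@4 c2@4 c3@4 c4@4, authorship 1234..
After op 7 (move_left): buffer="ttttja" (len 6), cursors c1@3 c2@3 c3@3 c4@3, authorship 1234..

Answer: ttttja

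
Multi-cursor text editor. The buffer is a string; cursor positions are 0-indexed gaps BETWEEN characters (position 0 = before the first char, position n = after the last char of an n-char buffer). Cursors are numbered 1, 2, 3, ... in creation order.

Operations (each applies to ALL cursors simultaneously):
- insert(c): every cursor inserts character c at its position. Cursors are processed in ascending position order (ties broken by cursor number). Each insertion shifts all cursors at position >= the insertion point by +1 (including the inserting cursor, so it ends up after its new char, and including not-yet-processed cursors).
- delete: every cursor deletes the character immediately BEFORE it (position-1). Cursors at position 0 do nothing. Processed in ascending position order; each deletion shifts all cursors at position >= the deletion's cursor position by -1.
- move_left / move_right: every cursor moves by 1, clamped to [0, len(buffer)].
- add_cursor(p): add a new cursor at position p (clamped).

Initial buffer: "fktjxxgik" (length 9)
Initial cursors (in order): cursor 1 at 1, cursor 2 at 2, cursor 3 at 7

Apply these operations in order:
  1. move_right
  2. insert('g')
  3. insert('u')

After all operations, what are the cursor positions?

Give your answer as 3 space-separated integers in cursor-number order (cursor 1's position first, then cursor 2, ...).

After op 1 (move_right): buffer="fktjxxgik" (len 9), cursors c1@2 c2@3 c3@8, authorship .........
After op 2 (insert('g')): buffer="fkgtgjxxgigk" (len 12), cursors c1@3 c2@5 c3@11, authorship ..1.2.....3.
After op 3 (insert('u')): buffer="fkgutgujxxgiguk" (len 15), cursors c1@4 c2@7 c3@14, authorship ..11.22.....33.

Answer: 4 7 14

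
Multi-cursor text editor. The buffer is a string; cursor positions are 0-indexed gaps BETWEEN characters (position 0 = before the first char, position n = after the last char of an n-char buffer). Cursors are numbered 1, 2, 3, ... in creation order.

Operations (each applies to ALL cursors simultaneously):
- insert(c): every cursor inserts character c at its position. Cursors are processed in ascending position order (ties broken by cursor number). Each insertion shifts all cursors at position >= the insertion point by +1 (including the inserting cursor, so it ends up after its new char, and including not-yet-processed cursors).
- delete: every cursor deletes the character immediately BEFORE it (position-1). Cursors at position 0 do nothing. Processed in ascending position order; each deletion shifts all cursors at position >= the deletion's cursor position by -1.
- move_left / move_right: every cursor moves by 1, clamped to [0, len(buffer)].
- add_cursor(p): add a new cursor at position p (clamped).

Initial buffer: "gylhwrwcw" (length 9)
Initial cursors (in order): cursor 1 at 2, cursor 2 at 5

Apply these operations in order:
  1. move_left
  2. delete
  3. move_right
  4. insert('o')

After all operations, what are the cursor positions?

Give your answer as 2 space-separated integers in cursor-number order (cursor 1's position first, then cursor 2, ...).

Answer: 2 5

Derivation:
After op 1 (move_left): buffer="gylhwrwcw" (len 9), cursors c1@1 c2@4, authorship .........
After op 2 (delete): buffer="ylwrwcw" (len 7), cursors c1@0 c2@2, authorship .......
After op 3 (move_right): buffer="ylwrwcw" (len 7), cursors c1@1 c2@3, authorship .......
After op 4 (insert('o')): buffer="yolworwcw" (len 9), cursors c1@2 c2@5, authorship .1..2....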